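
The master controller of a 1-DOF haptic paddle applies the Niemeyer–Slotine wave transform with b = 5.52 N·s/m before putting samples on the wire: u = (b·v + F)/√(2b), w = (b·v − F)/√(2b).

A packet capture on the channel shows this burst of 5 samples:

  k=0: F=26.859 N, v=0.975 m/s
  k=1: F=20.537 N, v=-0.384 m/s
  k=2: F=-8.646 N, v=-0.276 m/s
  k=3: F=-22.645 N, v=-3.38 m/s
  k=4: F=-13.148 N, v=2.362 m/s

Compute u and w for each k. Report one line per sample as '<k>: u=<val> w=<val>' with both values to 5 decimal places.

k=0: b·v=5.52×0.975=5.38200; √(2b)=3.32265; u=(5.38200+26.859)/3.32265=9.70340, w=(5.38200−26.859)/3.32265=-6.46382
k=1: b·v=5.52×(-0.384)=-2.11968; √(2b)=3.32265; u=(-2.11968+20.537)/3.32265=5.54296, w=(-2.11968−20.537)/3.32265=-6.81886
k=2: b·v=5.52×(-0.276)=-1.52352; √(2b)=3.32265; u=(-1.52352+(-8.646))/3.32265=-3.06067, w=(-1.52352−(-8.646))/3.32265=2.14361
k=3: b·v=5.52×(-3.38)=-18.65760; √(2b)=3.32265; u=(-18.65760+(-22.645))/3.32265=-12.43062, w=(-18.65760−(-22.645))/3.32265=1.20007
k=4: b·v=5.52×2.362=13.03824; √(2b)=3.32265; u=(13.03824+(-13.148))/3.32265=-0.03303, w=(13.03824−(-13.148))/3.32265=7.88113

0: u=9.70340 w=-6.46382
1: u=5.54296 w=-6.81886
2: u=-3.06067 w=2.14361
3: u=-12.43062 w=1.20007
4: u=-0.03303 w=7.88113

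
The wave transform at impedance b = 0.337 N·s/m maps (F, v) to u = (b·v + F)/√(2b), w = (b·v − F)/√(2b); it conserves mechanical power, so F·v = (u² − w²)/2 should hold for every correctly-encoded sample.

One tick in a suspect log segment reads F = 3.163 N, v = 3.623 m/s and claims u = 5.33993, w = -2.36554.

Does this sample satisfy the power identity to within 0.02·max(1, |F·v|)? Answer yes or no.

yes

F·v = 3.163×3.623 = 11.4595 W.
(u² − w²)/2 = (28.5149 − 5.5958)/2 = 11.4595 W.
|Δ| = 0.0000;  2% of max(1, |F·v|) = 0.2292.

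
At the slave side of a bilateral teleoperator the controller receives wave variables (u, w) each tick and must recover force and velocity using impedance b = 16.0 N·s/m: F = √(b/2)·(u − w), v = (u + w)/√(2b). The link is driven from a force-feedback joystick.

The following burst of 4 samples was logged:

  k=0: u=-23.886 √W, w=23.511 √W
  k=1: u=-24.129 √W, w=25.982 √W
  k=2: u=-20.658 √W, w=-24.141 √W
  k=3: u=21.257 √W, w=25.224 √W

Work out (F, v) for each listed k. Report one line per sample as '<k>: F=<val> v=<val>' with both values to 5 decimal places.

0: F=-134.05896 v=-0.06629
1: F=-141.73531 v=0.32757
2: F=9.85141 v=-7.91942
3: F=-11.22037 v=8.21676

k=0: u−w=-47.39700, u+w=-0.37500; √(b/2)=2.82843, √(2b)=5.65685; F=2.82843×(-47.397)=-134.05896, v=-0.37500/5.65685=-0.06629
k=1: u−w=-50.11100, u+w=1.85300; √(b/2)=2.82843, √(2b)=5.65685; F=2.82843×(-50.111)=-141.73531, v=1.85300/5.65685=0.32757
k=2: u−w=3.48300, u+w=-44.79900; √(b/2)=2.82843, √(2b)=5.65685; F=2.82843×3.483=9.85141, v=-44.79900/5.65685=-7.91942
k=3: u−w=-3.96700, u+w=46.48100; √(b/2)=2.82843, √(2b)=5.65685; F=2.82843×(-3.967)=-11.22037, v=46.48100/5.65685=8.21676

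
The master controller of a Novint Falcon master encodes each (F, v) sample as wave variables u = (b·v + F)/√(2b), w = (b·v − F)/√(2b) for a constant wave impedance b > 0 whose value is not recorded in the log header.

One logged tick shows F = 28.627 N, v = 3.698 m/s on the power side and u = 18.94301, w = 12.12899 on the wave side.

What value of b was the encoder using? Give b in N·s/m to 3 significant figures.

b = 35.3 N·s/m

u + w = 31.0720;  u + w = √(2b)·v, so √(2b) = 31.0720/3.698 = 8.4024.
b = (√(2b))²/2 = 70.6000/2 = 35.3000.
(Check via u − w = 2F/√(2b): u − w = 6.8140, 2F/√(2b) = 6.8140.)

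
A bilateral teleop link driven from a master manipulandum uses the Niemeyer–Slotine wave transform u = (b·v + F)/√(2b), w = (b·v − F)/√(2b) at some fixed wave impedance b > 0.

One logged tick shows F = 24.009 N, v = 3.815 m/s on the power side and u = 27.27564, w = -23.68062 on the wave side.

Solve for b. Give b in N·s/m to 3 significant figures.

u + w = 3.5950;  u + w = √(2b)·v, so √(2b) = 3.5950/3.815 = 0.9423.
b = (√(2b))²/2 = 0.8880/2 = 0.4440.
(Check via u − w = 2F/√(2b): u − w = 50.9563, 2F/√(2b) = 50.9562.)

b = 0.444 N·s/m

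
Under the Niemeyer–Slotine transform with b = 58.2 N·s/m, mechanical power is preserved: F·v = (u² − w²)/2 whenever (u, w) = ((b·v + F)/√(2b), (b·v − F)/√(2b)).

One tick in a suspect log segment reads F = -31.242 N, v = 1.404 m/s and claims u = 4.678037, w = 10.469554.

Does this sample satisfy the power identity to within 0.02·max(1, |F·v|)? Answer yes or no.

F·v = (-31.242)×1.404 = -43.863768 W.
(u² − w²)/2 = (21.884030 − 109.611561)/2 = -43.863765 W.
|Δ| = 0.000003;  2% of max(1, |F·v|) = 0.877275.

yes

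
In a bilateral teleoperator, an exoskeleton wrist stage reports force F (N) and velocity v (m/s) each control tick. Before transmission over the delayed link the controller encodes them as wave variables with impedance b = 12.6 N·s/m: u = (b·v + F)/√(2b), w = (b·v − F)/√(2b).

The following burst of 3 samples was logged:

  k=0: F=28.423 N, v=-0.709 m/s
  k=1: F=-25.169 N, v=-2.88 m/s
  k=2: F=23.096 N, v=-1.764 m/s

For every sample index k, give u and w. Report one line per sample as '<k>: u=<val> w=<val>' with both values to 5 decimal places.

0: u=3.88242 w=-7.44157
1: u=-12.24253 w=-2.21496
2: u=0.17323 w=-9.02844

k=0: b·v=12.6×(-0.709)=-8.93340; √(2b)=5.01996; u=(-8.93340+28.423)/5.01996=3.88242, w=(-8.93340−28.423)/5.01996=-7.44157
k=1: b·v=12.6×(-2.88)=-36.28800; √(2b)=5.01996; u=(-36.28800+(-25.169))/5.01996=-12.24253, w=(-36.28800−(-25.169))/5.01996=-2.21496
k=2: b·v=12.6×(-1.764)=-22.22640; √(2b)=5.01996; u=(-22.22640+23.096)/5.01996=0.17323, w=(-22.22640−23.096)/5.01996=-9.02844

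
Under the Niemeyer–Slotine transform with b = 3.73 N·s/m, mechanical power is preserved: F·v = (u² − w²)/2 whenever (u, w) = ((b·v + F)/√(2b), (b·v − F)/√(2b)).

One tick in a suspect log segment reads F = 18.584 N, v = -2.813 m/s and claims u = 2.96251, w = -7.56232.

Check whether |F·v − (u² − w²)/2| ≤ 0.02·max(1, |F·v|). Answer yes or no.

no

F·v = 18.584×(-2.813) = -52.27679 W.
(u² − w²)/2 = (8.77647 − 57.18868)/2 = -24.20611 W.
|Δ| = 28.07068;  2% of max(1, |F·v|) = 1.04554.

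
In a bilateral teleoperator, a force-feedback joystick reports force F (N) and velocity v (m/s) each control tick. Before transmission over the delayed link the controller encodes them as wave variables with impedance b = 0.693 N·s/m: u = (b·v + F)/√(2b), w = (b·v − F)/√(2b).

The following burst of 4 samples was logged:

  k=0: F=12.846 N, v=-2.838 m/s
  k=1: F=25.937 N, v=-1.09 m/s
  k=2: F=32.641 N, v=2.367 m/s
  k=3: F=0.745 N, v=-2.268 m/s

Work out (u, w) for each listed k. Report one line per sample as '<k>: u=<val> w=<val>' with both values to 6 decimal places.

0: u=9.240979 w=-12.582114
1: u=21.389578 w=-22.672819
2: u=29.118973 w=-26.332340
3: u=-0.702229 w=-1.967853

k=0: b·v=0.693×(-2.838)=-1.966734; √(2b)=1.177285; u=(-1.966734+12.846)/1.177285=9.240979, w=(-1.966734−12.846)/1.177285=-12.582114
k=1: b·v=0.693×(-1.09)=-0.755370; √(2b)=1.177285; u=(-0.755370+25.937)/1.177285=21.389578, w=(-0.755370−25.937)/1.177285=-22.672819
k=2: b·v=0.693×2.367=1.640331; √(2b)=1.177285; u=(1.640331+32.641)/1.177285=29.118973, w=(1.640331−32.641)/1.177285=-26.332340
k=3: b·v=0.693×(-2.268)=-1.571724; √(2b)=1.177285; u=(-1.571724+0.745)/1.177285=-0.702229, w=(-1.571724−0.745)/1.177285=-1.967853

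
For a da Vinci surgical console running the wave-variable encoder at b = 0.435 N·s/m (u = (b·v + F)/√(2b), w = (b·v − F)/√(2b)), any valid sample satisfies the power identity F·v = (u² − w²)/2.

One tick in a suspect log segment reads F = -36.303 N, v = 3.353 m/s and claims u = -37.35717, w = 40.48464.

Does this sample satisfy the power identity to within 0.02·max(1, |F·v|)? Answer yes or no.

F·v = (-36.303)×3.353 = -121.7240 W.
(u² − w²)/2 = (1395.5582 − 1639.0061)/2 = -121.7240 W.
|Δ| = 0.0000;  2% of max(1, |F·v|) = 2.4345.

yes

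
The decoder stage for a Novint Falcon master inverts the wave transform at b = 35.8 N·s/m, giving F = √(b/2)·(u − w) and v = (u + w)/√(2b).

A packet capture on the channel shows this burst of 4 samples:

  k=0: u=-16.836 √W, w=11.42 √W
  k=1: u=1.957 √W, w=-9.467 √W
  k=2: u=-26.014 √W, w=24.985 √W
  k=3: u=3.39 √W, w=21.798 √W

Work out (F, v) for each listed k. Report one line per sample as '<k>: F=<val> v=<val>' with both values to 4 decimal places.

k=0: u−w=-28.2560, u+w=-5.4160; √(b/2)=4.2308, √(2b)=8.4617; F=4.2308×(-28.256)=-119.5466, v=-5.4160/8.4617=-0.6401
k=1: u−w=11.4240, u+w=-7.5100; √(b/2)=4.2308, √(2b)=8.4617; F=4.2308×11.424=48.3331, v=-7.5100/8.4617=-0.8875
k=2: u−w=-50.9990, u+w=-1.0290; √(b/2)=4.2308, √(2b)=8.4617; F=4.2308×(-50.999)=-215.7686, v=-1.0290/8.4617=-0.1216
k=3: u−w=-18.4080, u+w=25.1880; √(b/2)=4.2308, √(2b)=8.4617; F=4.2308×(-18.408)=-77.8813, v=25.1880/8.4617=2.9767

0: F=-119.5466 v=-0.6401
1: F=48.3331 v=-0.8875
2: F=-215.7686 v=-0.1216
3: F=-77.8813 v=2.9767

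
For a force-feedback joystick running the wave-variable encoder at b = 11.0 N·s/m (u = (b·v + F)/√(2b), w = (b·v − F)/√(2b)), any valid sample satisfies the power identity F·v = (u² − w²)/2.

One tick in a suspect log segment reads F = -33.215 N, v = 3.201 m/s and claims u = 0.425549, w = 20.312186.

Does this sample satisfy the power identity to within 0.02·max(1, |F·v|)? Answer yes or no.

no

F·v = (-33.215)×3.201 = -106.321215 W.
(u² − w²)/2 = (0.181092 − 412.584900)/2 = -206.201904 W.
|Δ| = 99.880689;  2% of max(1, |F·v|) = 2.126424.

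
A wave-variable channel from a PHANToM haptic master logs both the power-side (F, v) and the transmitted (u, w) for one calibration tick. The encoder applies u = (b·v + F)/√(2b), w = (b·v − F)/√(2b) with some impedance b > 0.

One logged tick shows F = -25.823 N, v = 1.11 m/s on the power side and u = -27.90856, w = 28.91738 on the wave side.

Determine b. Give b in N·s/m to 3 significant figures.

b = 0.413 N·s/m

u + w = 1.0088;  u + w = √(2b)·v, so √(2b) = 1.0088/1.11 = 0.9088.
b = (√(2b))²/2 = 0.8260/2 = 0.4130.
(Check via u − w = 2F/√(2b): u − w = -56.8259, 2F/√(2b) = -56.8259.)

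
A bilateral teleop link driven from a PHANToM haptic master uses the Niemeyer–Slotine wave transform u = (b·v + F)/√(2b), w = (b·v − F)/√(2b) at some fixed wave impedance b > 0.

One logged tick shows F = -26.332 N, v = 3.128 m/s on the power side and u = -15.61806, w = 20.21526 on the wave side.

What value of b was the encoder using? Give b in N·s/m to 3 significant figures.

b = 1.08 N·s/m

u + w = 4.59720;  u + w = √(2b)·v, so √(2b) = 4.59720/3.128 = 1.46969.
b = (√(2b))²/2 = 2.16000/2 = 1.08000.
(Check via u − w = 2F/√(2b): u − w = -35.83332, 2F/√(2b) = -35.83333.)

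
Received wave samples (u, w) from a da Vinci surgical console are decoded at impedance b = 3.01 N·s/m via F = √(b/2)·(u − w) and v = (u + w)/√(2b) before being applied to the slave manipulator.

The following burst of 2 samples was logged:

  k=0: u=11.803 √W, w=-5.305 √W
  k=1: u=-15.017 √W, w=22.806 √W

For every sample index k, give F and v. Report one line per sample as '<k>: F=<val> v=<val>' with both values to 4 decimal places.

k=0: u−w=17.1080, u+w=6.4980; √(b/2)=1.2268, √(2b)=2.4536; F=1.2268×17.108=20.9878, v=6.4980/2.4536=2.6484
k=1: u−w=-37.8230, u+w=7.7890; √(b/2)=1.2268, √(2b)=2.4536; F=1.2268×(-37.823)=-46.4007, v=7.7890/2.4536=3.1746

0: F=20.9878 v=2.6484
1: F=-46.4007 v=3.1746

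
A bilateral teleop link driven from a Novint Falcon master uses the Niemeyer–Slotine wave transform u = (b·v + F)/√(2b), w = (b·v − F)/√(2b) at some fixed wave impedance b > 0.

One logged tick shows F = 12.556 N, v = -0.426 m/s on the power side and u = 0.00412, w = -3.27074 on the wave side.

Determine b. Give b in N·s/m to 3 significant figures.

b = 29.4 N·s/m

u + w = -3.2666;  u + w = √(2b)·v, so √(2b) = -3.2666/(-0.426) = 7.6681.
b = (√(2b))²/2 = 58.8001/2 = 29.4000.
(Check via u − w = 2F/√(2b): u − w = 3.2749, 2F/√(2b) = 3.2749.)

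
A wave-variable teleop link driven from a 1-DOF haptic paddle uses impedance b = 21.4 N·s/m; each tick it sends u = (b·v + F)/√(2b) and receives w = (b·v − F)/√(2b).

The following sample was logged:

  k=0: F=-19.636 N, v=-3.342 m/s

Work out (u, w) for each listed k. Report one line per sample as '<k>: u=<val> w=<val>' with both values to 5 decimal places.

k=0: b·v=21.4×(-3.342)=-71.51880; √(2b)=6.54217; u=(-71.51880+(-19.636))/6.54217=-13.93342, w=(-71.51880−(-19.636))/6.54217=-7.93052

0: u=-13.93342 w=-7.93052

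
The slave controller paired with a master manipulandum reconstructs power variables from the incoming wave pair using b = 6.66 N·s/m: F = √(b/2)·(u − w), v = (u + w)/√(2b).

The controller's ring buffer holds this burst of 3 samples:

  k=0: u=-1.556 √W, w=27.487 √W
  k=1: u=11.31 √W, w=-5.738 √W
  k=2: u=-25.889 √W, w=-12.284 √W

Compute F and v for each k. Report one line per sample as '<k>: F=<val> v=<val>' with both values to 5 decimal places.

0: F=-52.99850 v=7.10505
1: F=31.10968 v=1.52672
2: F=-24.82680 v=-10.45934

k=0: u−w=-29.04300, u+w=25.93100; √(b/2)=1.82483, √(2b)=3.64966; F=1.82483×(-29.043)=-52.99850, v=25.93100/3.64966=7.10505
k=1: u−w=17.04800, u+w=5.57200; √(b/2)=1.82483, √(2b)=3.64966; F=1.82483×17.048=31.10968, v=5.57200/3.64966=1.52672
k=2: u−w=-13.60500, u+w=-38.17300; √(b/2)=1.82483, √(2b)=3.64966; F=1.82483×(-13.605)=-24.82680, v=-38.17300/3.64966=-10.45934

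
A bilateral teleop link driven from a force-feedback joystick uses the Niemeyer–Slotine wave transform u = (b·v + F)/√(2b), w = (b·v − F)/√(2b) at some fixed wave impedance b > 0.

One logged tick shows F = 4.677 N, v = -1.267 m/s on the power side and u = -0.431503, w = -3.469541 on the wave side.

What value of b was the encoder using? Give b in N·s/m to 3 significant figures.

b = 4.74 N·s/m

u + w = -3.901044;  u + w = √(2b)·v, so √(2b) = -3.901044/(-1.267) = 3.078961.
b = (√(2b))²/2 = 9.480003/2 = 4.740001.
(Check via u − w = 2F/√(2b): u − w = 3.038038, 2F/√(2b) = 3.038038.)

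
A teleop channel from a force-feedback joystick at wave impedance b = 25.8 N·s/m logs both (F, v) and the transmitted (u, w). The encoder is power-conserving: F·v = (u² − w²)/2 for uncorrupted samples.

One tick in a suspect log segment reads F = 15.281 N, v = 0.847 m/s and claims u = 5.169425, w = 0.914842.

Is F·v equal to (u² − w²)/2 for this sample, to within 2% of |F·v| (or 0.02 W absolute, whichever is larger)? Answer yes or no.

yes

F·v = 15.281×0.847 = 12.943007 W.
(u² − w²)/2 = (26.722955 − 0.836936)/2 = 12.943009 W.
|Δ| = 0.000002;  2% of max(1, |F·v|) = 0.258860.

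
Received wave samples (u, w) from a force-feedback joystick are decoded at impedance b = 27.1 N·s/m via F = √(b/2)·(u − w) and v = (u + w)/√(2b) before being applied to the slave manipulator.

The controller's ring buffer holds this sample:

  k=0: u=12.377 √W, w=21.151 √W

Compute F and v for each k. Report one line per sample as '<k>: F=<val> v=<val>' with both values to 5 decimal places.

k=0: u−w=-8.77400, u+w=33.52800; √(b/2)=3.68103, √(2b)=7.36206; F=3.68103×(-8.774)=-32.29738, v=33.52800/7.36206=4.55416

0: F=-32.29738 v=4.55416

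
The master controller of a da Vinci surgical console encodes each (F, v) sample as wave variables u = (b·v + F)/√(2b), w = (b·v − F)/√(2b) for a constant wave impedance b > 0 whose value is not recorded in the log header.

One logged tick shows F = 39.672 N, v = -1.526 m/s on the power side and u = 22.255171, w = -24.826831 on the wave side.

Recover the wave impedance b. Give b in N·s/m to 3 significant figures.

b = 1.42 N·s/m

u + w = -2.571660;  u + w = √(2b)·v, so √(2b) = -2.571660/(-1.526) = 1.685229.
b = (√(2b))²/2 = 2.839998/2 = 1.419999.
(Check via u − w = 2F/√(2b): u − w = 47.082002, 2F/√(2b) = 47.082019.)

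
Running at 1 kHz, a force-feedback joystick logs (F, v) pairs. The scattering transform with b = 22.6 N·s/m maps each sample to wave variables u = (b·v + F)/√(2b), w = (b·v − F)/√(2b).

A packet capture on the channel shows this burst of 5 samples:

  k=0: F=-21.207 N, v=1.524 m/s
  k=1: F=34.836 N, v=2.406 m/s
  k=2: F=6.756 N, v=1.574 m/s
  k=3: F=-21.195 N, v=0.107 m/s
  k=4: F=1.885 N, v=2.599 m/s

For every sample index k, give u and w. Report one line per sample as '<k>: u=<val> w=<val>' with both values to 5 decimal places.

k=0: b·v=22.6×1.524=34.44240; √(2b)=6.72309; u=(34.44240+(-21.207))/6.72309=1.96865, w=(34.44240−(-21.207))/6.72309=8.27735
k=1: b·v=22.6×2.406=54.37560; √(2b)=6.72309; u=(54.37560+34.836)/6.72309=13.26943, w=(54.37560−34.836)/6.72309=2.90634
k=2: b·v=22.6×1.574=35.57240; √(2b)=6.72309; u=(35.57240+6.756)/6.72309=6.29597, w=(35.57240−6.756)/6.72309=4.28618
k=3: b·v=22.6×0.107=2.41820; √(2b)=6.72309; u=(2.41820+(-21.195))/6.72309=-2.79288, w=(2.41820−(-21.195))/6.72309=3.51225
k=4: b·v=22.6×2.599=58.73740; √(2b)=6.72309; u=(58.73740+1.885)/6.72309=9.01704, w=(58.73740−1.885)/6.72309=8.45628

0: u=1.96865 w=8.27735
1: u=13.26943 w=2.90634
2: u=6.29597 w=4.28618
3: u=-2.79288 w=3.51225
4: u=9.01704 w=8.45628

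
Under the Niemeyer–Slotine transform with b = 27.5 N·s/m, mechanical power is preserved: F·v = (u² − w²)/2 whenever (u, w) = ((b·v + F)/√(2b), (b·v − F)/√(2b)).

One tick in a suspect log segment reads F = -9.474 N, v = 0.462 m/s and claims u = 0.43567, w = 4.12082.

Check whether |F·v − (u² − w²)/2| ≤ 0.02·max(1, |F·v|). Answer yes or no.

F·v = (-9.474)×0.462 = -4.3770 W.
(u² − w²)/2 = (0.1898 − 16.9812)/2 = -8.3957 W.
|Δ| = 4.0187;  2% of max(1, |F·v|) = 0.0875.

no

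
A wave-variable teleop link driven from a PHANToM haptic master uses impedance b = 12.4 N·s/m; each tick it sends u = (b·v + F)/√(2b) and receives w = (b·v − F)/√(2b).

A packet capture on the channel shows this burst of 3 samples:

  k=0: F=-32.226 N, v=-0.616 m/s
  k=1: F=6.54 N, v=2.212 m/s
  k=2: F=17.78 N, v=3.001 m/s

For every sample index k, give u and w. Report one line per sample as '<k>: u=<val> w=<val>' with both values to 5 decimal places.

0: u=-8.00496 w=4.93731
1: u=6.82110 w=4.19457
2: u=11.04274 w=3.90212

k=0: b·v=12.4×(-0.616)=-7.63840; √(2b)=4.97996; u=(-7.63840+(-32.226))/4.97996=-8.00496, w=(-7.63840−(-32.226))/4.97996=4.93731
k=1: b·v=12.4×2.212=27.42880; √(2b)=4.97996; u=(27.42880+6.54)/4.97996=6.82110, w=(27.42880−6.54)/4.97996=4.19457
k=2: b·v=12.4×3.001=37.21240; √(2b)=4.97996; u=(37.21240+17.78)/4.97996=11.04274, w=(37.21240−17.78)/4.97996=3.90212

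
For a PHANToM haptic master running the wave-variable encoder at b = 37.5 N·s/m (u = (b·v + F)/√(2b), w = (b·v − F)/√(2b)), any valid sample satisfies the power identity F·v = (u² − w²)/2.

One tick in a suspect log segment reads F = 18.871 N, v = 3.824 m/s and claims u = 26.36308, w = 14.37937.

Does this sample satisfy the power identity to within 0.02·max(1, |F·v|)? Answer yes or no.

no

F·v = 18.871×3.824 = 72.1627 W.
(u² − w²)/2 = (695.0120 − 206.7663)/2 = 244.1229 W.
|Δ| = 171.9601;  2% of max(1, |F·v|) = 1.4433.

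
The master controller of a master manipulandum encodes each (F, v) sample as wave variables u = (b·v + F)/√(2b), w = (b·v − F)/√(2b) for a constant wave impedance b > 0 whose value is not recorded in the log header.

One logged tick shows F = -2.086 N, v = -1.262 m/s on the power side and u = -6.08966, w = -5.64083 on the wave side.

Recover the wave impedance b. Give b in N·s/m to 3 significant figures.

b = 43.2 N·s/m

u + w = -11.73049;  u + w = √(2b)·v, so √(2b) = -11.73049/(-1.262) = 9.29516.
b = (√(2b))²/2 = 86.39997/2 = 43.19999.
(Check via u − w = 2F/√(2b): u − w = -0.44883, 2F/√(2b) = -0.44884.)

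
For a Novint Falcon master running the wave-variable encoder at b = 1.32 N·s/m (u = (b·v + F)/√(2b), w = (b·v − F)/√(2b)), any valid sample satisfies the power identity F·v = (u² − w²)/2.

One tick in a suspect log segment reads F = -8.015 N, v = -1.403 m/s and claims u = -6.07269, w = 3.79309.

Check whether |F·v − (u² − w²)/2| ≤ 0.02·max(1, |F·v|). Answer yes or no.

F·v = (-8.015)×(-1.403) = 11.24505 W.
(u² − w²)/2 = (36.87756 − 14.38753)/2 = 11.24502 W.
|Δ| = 0.00003;  2% of max(1, |F·v|) = 0.22490.

yes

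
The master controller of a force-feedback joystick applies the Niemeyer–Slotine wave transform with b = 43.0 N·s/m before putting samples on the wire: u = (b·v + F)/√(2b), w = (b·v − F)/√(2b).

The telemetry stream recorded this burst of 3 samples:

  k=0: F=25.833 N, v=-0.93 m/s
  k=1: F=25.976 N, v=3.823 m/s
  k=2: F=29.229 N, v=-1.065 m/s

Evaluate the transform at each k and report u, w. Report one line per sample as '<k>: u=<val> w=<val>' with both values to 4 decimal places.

0: u=-1.5266 w=-7.0979
1: u=20.5276 w=14.9255
2: u=-1.7864 w=-8.0900

k=0: b·v=43.0×(-0.93)=-39.9900; √(2b)=9.2736; u=(-39.9900+25.833)/9.2736=-1.5266, w=(-39.9900−25.833)/9.2736=-7.0979
k=1: b·v=43.0×3.823=164.3890; √(2b)=9.2736; u=(164.3890+25.976)/9.2736=20.5276, w=(164.3890−25.976)/9.2736=14.9255
k=2: b·v=43.0×(-1.065)=-45.7950; √(2b)=9.2736; u=(-45.7950+29.229)/9.2736=-1.7864, w=(-45.7950−29.229)/9.2736=-8.0900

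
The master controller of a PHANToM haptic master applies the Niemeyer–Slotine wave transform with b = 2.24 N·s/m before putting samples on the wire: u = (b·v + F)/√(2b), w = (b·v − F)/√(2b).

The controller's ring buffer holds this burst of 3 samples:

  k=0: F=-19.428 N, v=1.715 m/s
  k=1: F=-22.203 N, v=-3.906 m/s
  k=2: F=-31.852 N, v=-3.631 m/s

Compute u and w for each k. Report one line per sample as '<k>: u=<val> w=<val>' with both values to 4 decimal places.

0: u=-7.3639 w=10.9939
1: u=-14.6237 w=6.3562
2: u=-18.8913 w=11.2060

k=0: b·v=2.24×1.715=3.8416; √(2b)=2.1166; u=(3.8416+(-19.428))/2.1166=-7.3639, w=(3.8416−(-19.428))/2.1166=10.9939
k=1: b·v=2.24×(-3.906)=-8.7494; √(2b)=2.1166; u=(-8.7494+(-22.203))/2.1166=-14.6237, w=(-8.7494−(-22.203))/2.1166=6.3562
k=2: b·v=2.24×(-3.631)=-8.1334; √(2b)=2.1166; u=(-8.1334+(-31.852))/2.1166=-18.8913, w=(-8.1334−(-31.852))/2.1166=11.2060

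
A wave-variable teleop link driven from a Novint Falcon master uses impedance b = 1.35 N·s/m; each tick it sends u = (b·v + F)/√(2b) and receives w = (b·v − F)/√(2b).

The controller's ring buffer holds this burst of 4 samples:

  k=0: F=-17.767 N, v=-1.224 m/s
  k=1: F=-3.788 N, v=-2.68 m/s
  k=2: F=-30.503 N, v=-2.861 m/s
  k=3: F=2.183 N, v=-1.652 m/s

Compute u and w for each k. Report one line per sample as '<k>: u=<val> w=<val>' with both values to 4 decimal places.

0: u=-11.8183 w=9.8070
1: u=-4.5071 w=0.1035
2: u=-20.9141 w=16.2130
3: u=-0.0287 w=-2.6858

k=0: b·v=1.35×(-1.224)=-1.6524; √(2b)=1.6432; u=(-1.6524+(-17.767))/1.6432=-11.8183, w=(-1.6524−(-17.767))/1.6432=9.8070
k=1: b·v=1.35×(-2.68)=-3.6180; √(2b)=1.6432; u=(-3.6180+(-3.788))/1.6432=-4.5071, w=(-3.6180−(-3.788))/1.6432=0.1035
k=2: b·v=1.35×(-2.861)=-3.8624; √(2b)=1.6432; u=(-3.8624+(-30.503))/1.6432=-20.9141, w=(-3.8624−(-30.503))/1.6432=16.2130
k=3: b·v=1.35×(-1.652)=-2.2302; √(2b)=1.6432; u=(-2.2302+2.183)/1.6432=-0.0287, w=(-2.2302−2.183)/1.6432=-2.6858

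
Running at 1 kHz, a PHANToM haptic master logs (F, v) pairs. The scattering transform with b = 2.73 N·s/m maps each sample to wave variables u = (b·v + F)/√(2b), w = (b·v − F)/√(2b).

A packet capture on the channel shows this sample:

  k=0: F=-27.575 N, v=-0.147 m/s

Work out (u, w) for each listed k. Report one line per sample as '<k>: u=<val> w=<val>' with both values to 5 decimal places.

0: u=-11.97276 w=11.62927

k=0: b·v=2.73×(-0.147)=-0.40131; √(2b)=2.33666; u=(-0.40131+(-27.575))/2.33666=-11.97276, w=(-0.40131−(-27.575))/2.33666=11.62927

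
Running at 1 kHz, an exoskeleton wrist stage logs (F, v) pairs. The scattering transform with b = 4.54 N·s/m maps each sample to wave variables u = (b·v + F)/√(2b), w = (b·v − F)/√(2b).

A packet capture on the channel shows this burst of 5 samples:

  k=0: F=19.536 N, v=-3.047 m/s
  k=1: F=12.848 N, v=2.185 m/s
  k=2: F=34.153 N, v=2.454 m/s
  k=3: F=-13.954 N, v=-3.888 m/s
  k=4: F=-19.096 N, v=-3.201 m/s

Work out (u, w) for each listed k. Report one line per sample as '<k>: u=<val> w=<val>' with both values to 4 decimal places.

k=0: b·v=4.54×(-3.047)=-13.8334; √(2b)=3.0133; u=(-13.8334+19.536)/3.0133=1.8925, w=(-13.8334−19.536)/3.0133=-11.0740
k=1: b·v=4.54×2.185=9.9199; √(2b)=3.0133; u=(9.9199+12.848)/3.0133=7.5558, w=(9.9199−12.848)/3.0133=-0.9717
k=2: b·v=4.54×2.454=11.1412; √(2b)=3.0133; u=(11.1412+34.153)/3.0133=15.0314, w=(11.1412−34.153)/3.0133=-7.6367
k=3: b·v=4.54×(-3.888)=-17.6515; √(2b)=3.0133; u=(-17.6515+(-13.954))/3.0133=-10.4887, w=(-17.6515−(-13.954))/3.0133=-1.2271
k=4: b·v=4.54×(-3.201)=-14.5325; √(2b)=3.0133; u=(-14.5325+(-19.096))/3.0133=-11.1600, w=(-14.5325−(-19.096))/3.0133=1.5144

0: u=1.8925 w=-11.0740
1: u=7.5558 w=-0.9717
2: u=15.0314 w=-7.6367
3: u=-10.4887 w=-1.2271
4: u=-11.1600 w=1.5144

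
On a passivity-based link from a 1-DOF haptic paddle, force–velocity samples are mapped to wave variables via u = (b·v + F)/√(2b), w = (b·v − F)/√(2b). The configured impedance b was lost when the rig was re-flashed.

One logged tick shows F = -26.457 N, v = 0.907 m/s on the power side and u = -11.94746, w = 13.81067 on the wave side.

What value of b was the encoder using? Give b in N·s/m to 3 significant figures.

u + w = 1.86321;  u + w = √(2b)·v, so √(2b) = 1.86321/0.907 = 2.05426.
b = (√(2b))²/2 = 4.21997/2 = 2.10998.
(Check via u − w = 2F/√(2b): u − w = -25.75813, 2F/√(2b) = -25.75823.)

b = 2.11 N·s/m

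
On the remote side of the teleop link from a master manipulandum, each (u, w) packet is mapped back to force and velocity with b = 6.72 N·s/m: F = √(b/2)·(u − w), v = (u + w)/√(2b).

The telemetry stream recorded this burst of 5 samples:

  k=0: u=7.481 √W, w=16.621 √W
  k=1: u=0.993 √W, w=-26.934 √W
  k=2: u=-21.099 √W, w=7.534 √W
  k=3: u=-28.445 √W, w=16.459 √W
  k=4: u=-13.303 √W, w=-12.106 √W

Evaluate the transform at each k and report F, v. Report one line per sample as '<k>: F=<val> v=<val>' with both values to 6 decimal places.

k=0: u−w=-9.140000, u+w=24.102000; √(b/2)=1.833030, √(2b)=3.666061; F=1.833030×(-9.14)=-16.753897, v=24.102000/3.666061=6.574359
k=1: u−w=27.927000, u+w=-25.941000; √(b/2)=1.833030, √(2b)=3.666061; F=1.833030×27.927=51.191037, v=-25.941000/3.666061=-7.075988
k=2: u−w=-28.633000, u+w=-13.565000; √(b/2)=1.833030, √(2b)=3.666061; F=1.833030×(-28.633)=-52.485156, v=-13.565000/3.666061=-3.700157
k=3: u−w=-44.904000, u+w=-11.986000; √(b/2)=1.833030, √(2b)=3.666061; F=1.833030×(-44.904)=-82.310392, v=-11.986000/3.666061=-3.269450
k=4: u−w=-1.197000, u+w=-25.409000; √(b/2)=1.833030, √(2b)=3.666061; F=1.833030×(-1.197)=-2.194137, v=-25.409000/3.666061=-6.930873

0: F=-16.753897 v=6.574359
1: F=51.191037 v=-7.075988
2: F=-52.485156 v=-3.700157
3: F=-82.310392 v=-3.269450
4: F=-2.194137 v=-6.930873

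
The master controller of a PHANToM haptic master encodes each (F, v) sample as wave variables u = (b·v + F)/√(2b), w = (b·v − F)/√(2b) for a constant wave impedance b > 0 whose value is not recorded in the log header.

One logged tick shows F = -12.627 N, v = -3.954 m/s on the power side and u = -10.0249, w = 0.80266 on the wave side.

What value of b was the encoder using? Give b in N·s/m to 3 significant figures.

u + w = -9.22224;  u + w = √(2b)·v, so √(2b) = -9.22224/(-3.954) = 2.33238.
b = (√(2b))²/2 = 5.44001/2 = 2.72000.
(Check via u − w = 2F/√(2b): u − w = -10.82756, 2F/√(2b) = -10.82756.)

b = 2.72 N·s/m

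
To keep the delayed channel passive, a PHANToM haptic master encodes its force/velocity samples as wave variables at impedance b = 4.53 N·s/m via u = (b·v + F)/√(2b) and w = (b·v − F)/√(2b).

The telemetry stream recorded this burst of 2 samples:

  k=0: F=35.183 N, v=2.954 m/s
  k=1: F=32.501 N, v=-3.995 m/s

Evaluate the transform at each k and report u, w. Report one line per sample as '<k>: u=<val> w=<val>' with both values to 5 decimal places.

0: u=16.13451 w=-7.24302
1: u=4.78529 w=-16.81018

k=0: b·v=4.53×2.954=13.38162; √(2b)=3.00998; u=(13.38162+35.183)/3.00998=16.13451, w=(13.38162−35.183)/3.00998=-7.24302
k=1: b·v=4.53×(-3.995)=-18.09735; √(2b)=3.00998; u=(-18.09735+32.501)/3.00998=4.78529, w=(-18.09735−32.501)/3.00998=-16.81018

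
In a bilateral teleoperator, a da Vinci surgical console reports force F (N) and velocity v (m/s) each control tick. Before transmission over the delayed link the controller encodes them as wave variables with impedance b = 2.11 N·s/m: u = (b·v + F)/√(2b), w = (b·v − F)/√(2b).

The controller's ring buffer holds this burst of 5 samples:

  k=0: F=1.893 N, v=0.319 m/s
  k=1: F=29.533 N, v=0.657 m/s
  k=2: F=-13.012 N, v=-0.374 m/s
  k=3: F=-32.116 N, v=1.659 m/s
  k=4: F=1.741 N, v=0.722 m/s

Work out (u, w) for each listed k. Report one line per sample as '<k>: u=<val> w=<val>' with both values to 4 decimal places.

k=0: b·v=2.11×0.319=0.6731; √(2b)=2.0543; u=(0.6731+1.893)/2.0543=1.2492, w=(0.6731−1.893)/2.0543=-0.5938
k=1: b·v=2.11×0.657=1.3863; √(2b)=2.0543; u=(1.3863+29.533)/2.0543=15.0513, w=(1.3863−29.533)/2.0543=-13.7016
k=2: b·v=2.11×(-0.374)=-0.7891; √(2b)=2.0543; u=(-0.7891+(-13.012))/2.0543=-6.7183, w=(-0.7891−(-13.012))/2.0543=5.9500
k=3: b·v=2.11×1.659=3.5005; √(2b)=2.0543; u=(3.5005+(-32.116))/2.0543=-13.9298, w=(3.5005−(-32.116))/2.0543=17.3378
k=4: b·v=2.11×0.722=1.5234; √(2b)=2.0543; u=(1.5234+1.741)/2.0543=1.5891, w=(1.5234−1.741)/2.0543=-0.1059

0: u=1.2492 w=-0.5938
1: u=15.0513 w=-13.7016
2: u=-6.7183 w=5.9500
3: u=-13.9298 w=17.3378
4: u=1.5891 w=-0.1059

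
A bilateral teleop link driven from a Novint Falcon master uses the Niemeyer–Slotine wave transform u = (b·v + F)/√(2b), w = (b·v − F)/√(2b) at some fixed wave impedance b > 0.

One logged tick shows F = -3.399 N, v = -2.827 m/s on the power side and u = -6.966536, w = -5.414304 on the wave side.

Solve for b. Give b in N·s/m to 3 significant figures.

b = 9.59 N·s/m

u + w = -12.380840;  u + w = √(2b)·v, so √(2b) = -12.380840/(-2.827) = 4.379498.
b = (√(2b))²/2 = 19.180000/2 = 9.590000.
(Check via u − w = 2F/√(2b): u − w = -1.552232, 2F/√(2b) = -1.552233.)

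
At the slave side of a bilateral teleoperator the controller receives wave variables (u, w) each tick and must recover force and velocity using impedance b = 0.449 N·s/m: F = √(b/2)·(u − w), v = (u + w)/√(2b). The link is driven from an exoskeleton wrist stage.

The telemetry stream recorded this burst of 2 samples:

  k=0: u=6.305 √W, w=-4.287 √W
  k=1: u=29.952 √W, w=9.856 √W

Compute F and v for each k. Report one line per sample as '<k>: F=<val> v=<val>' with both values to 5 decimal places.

k=0: u−w=10.59200, u+w=2.01800; √(b/2)=0.47381, √(2b)=0.94763; F=0.47381×10.592=5.01864, v=2.01800/0.94763=2.12953
k=1: u−w=20.09600, u+w=39.80800; √(b/2)=0.47381, √(2b)=0.94763; F=0.47381×20.096=9.52177, v=39.80800/0.94763=42.00802

0: F=5.01864 v=2.12953
1: F=9.52177 v=42.00802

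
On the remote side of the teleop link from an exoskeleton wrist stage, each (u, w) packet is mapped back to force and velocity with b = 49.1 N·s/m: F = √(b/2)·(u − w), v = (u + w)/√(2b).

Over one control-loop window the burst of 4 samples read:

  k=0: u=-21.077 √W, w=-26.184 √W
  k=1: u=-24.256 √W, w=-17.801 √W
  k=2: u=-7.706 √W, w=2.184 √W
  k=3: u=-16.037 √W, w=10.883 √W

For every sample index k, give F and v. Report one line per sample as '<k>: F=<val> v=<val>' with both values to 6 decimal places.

0: F=25.304141 v=-4.769218
1: F=-31.983206 v=-4.244070
2: F=-49.002929 v=-0.557238
3: F=-133.383099 v=-0.520102

k=0: u−w=5.107000, u+w=-47.261000; √(b/2)=4.954796, √(2b)=9.909591; F=4.954796×5.107=25.304141, v=-47.261000/9.909591=-4.769218
k=1: u−w=-6.455000, u+w=-42.057000; √(b/2)=4.954796, √(2b)=9.909591; F=4.954796×(-6.455)=-31.983206, v=-42.057000/9.909591=-4.244070
k=2: u−w=-9.890000, u+w=-5.522000; √(b/2)=4.954796, √(2b)=9.909591; F=4.954796×(-9.89)=-49.002929, v=-5.522000/9.909591=-0.557238
k=3: u−w=-26.920000, u+w=-5.154000; √(b/2)=4.954796, √(2b)=9.909591; F=4.954796×(-26.92)=-133.383099, v=-5.154000/9.909591=-0.520102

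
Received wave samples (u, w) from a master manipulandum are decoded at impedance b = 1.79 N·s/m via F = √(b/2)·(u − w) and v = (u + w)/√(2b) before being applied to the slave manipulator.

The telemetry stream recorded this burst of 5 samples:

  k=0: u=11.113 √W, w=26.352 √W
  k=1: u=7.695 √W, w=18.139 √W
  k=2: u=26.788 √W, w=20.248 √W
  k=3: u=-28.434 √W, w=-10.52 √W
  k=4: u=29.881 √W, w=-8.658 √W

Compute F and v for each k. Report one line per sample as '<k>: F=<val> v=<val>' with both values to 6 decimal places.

k=0: u−w=-15.239000, u+w=37.465000; √(b/2)=0.946044, √(2b)=1.892089; F=0.946044×(-15.239)=-14.416771, v=37.465000/1.892089=19.800868
k=1: u−w=-10.444000, u+w=25.834000; √(b/2)=0.946044, √(2b)=1.892089; F=0.946044×(-10.444)=-9.880488, v=25.834000/1.892089=13.653693
k=2: u−w=6.540000, u+w=47.036000; √(b/2)=0.946044, √(2b)=1.892089; F=0.946044×6.54=6.187130, v=47.036000/1.892089=24.859298
k=3: u−w=-17.914000, u+w=-38.954000; √(b/2)=0.946044, √(2b)=1.892089; F=0.946044×(-17.914)=-16.947439, v=-38.954000/1.892089=-20.587829
k=4: u−w=38.539000, u+w=21.223000; √(b/2)=0.946044, √(2b)=1.892089; F=0.946044×38.539=36.459605, v=21.223000/1.892089=11.216704

0: F=-14.416771 v=19.800868
1: F=-9.880488 v=13.653693
2: F=6.187130 v=24.859298
3: F=-16.947439 v=-20.587829
4: F=36.459605 v=11.216704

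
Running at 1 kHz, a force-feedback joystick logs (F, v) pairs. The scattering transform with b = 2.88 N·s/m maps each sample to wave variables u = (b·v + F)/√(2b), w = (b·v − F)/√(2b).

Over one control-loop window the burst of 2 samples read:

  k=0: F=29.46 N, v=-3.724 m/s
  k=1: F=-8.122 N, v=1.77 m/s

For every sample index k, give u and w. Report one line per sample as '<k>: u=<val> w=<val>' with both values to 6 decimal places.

0: u=7.806200 w=-16.743800
1: u=-1.260167 w=5.508167

k=0: b·v=2.88×(-3.724)=-10.725120; √(2b)=2.400000; u=(-10.725120+29.46)/2.400000=7.806200, w=(-10.725120−29.46)/2.400000=-16.743800
k=1: b·v=2.88×1.77=5.097600; √(2b)=2.400000; u=(5.097600+(-8.122))/2.400000=-1.260167, w=(5.097600−(-8.122))/2.400000=5.508167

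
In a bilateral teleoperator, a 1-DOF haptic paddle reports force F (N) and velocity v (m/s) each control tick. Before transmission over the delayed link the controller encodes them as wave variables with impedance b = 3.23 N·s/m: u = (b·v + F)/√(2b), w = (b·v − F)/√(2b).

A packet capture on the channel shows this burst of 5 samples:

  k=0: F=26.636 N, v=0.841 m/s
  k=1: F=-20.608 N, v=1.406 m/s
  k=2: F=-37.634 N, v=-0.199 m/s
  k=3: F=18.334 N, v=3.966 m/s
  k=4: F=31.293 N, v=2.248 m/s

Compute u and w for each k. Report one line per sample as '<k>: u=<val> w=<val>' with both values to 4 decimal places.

0: u=11.5486 w=-9.4110
1: u=-6.3213 w=9.8949
2: u=-15.0598 w=14.5540
3: u=12.2535 w=-2.1733
4: u=15.1689 w=-9.4552

k=0: b·v=3.23×0.841=2.7164; √(2b)=2.5417; u=(2.7164+26.636)/2.5417=11.5486, w=(2.7164−26.636)/2.5417=-9.4110
k=1: b·v=3.23×1.406=4.5414; √(2b)=2.5417; u=(4.5414+(-20.608))/2.5417=-6.3213, w=(4.5414−(-20.608))/2.5417=9.8949
k=2: b·v=3.23×(-0.199)=-0.6428; √(2b)=2.5417; u=(-0.6428+(-37.634))/2.5417=-15.0598, w=(-0.6428−(-37.634))/2.5417=14.5540
k=3: b·v=3.23×3.966=12.8102; √(2b)=2.5417; u=(12.8102+18.334)/2.5417=12.2535, w=(12.8102−18.334)/2.5417=-2.1733
k=4: b·v=3.23×2.248=7.2610; √(2b)=2.5417; u=(7.2610+31.293)/2.5417=15.1689, w=(7.2610−31.293)/2.5417=-9.4552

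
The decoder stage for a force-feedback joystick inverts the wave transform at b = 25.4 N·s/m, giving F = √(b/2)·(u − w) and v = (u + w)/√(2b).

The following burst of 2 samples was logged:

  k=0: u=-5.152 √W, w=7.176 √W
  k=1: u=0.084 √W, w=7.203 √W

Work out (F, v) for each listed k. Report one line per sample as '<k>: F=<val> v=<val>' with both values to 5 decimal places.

0: F=-43.93337 v=0.28397
1: F=-25.37002 v=1.02239

k=0: u−w=-12.32800, u+w=2.02400; √(b/2)=3.56371, √(2b)=7.12741; F=3.56371×(-12.328)=-43.93337, v=2.02400/7.12741=0.28397
k=1: u−w=-7.11900, u+w=7.28700; √(b/2)=3.56371, √(2b)=7.12741; F=3.56371×(-7.119)=-25.37002, v=7.28700/7.12741=1.02239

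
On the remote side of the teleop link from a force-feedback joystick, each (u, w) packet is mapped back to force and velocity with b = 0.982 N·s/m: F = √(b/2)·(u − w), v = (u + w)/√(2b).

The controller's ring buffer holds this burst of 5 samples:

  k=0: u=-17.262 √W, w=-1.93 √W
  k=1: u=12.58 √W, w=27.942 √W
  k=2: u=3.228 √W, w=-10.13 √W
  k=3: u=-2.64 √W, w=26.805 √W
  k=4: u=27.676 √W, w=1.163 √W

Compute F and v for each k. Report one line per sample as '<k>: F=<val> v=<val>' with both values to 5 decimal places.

0: F=-10.74335 v=-13.69460
1: F=-10.76437 v=28.91480
2: F=9.36014 v=-4.92498
3: F=-20.63252 v=17.24313
4: F=18.57803 v=20.57830

k=0: u−w=-15.33200, u+w=-19.19200; √(b/2)=0.70071, √(2b)=1.40143; F=0.70071×(-15.332)=-10.74335, v=-19.19200/1.40143=-13.69460
k=1: u−w=-15.36200, u+w=40.52200; √(b/2)=0.70071, √(2b)=1.40143; F=0.70071×(-15.362)=-10.76437, v=40.52200/1.40143=28.91480
k=2: u−w=13.35800, u+w=-6.90200; √(b/2)=0.70071, √(2b)=1.40143; F=0.70071×13.358=9.36014, v=-6.90200/1.40143=-4.92498
k=3: u−w=-29.44500, u+w=24.16500; √(b/2)=0.70071, √(2b)=1.40143; F=0.70071×(-29.445)=-20.63252, v=24.16500/1.40143=17.24313
k=4: u−w=26.51300, u+w=28.83900; √(b/2)=0.70071, √(2b)=1.40143; F=0.70071×26.513=18.57803, v=28.83900/1.40143=20.57830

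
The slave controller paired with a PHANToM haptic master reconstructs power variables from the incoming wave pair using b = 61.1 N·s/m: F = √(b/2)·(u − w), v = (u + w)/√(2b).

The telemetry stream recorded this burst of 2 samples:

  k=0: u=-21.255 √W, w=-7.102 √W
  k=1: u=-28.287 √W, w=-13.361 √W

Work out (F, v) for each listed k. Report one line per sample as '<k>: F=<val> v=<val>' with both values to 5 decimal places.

0: F=-78.22654 v=-2.56522
1: F=-82.49907 v=-3.76755

k=0: u−w=-14.15300, u+w=-28.35700; √(b/2)=5.52721, √(2b)=11.05441; F=5.52721×(-14.153)=-78.22654, v=-28.35700/11.05441=-2.56522
k=1: u−w=-14.92600, u+w=-41.64800; √(b/2)=5.52721, √(2b)=11.05441; F=5.52721×(-14.926)=-82.49907, v=-41.64800/11.05441=-3.76755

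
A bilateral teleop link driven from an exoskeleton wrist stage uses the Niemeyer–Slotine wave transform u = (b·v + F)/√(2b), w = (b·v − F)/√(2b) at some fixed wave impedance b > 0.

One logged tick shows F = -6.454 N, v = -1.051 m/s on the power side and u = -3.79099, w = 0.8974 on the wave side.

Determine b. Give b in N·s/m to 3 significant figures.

b = 3.79 N·s/m

u + w = -2.89359;  u + w = √(2b)·v, so √(2b) = -2.89359/(-1.051) = 2.75318.
b = (√(2b))²/2 = 7.57999/2 = 3.78999.
(Check via u − w = 2F/√(2b): u − w = -4.68839, 2F/√(2b) = -4.68840.)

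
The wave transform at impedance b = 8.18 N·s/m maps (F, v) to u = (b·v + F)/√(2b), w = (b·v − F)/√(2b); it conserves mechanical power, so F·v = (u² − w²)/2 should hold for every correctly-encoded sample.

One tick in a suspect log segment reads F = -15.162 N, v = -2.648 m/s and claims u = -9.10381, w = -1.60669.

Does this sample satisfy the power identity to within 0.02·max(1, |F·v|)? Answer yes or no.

F·v = (-15.162)×(-2.648) = 40.14898 W.
(u² − w²)/2 = (82.87936 − 2.58145)/2 = 40.14895 W.
|Δ| = 0.00002;  2% of max(1, |F·v|) = 0.80298.

yes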